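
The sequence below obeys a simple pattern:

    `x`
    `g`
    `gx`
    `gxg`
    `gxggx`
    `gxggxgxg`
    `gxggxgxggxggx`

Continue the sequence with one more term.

gxggxgxggxggxgxggxgxg

From term 3 onward, concatenate the last term with the second-to-last: g·x = gx, gx·g = gxg, …
Continuing: gxggxgxggxggx · gxggxgxg gives term 8.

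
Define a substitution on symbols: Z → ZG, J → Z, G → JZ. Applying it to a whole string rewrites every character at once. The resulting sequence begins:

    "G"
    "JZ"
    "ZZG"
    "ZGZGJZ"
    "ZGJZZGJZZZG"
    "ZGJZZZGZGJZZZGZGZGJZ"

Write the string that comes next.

Applying the rule to each of the 20 symbols of ZGJZZZGZGJZZZGZGZGJZ gives the pieces ZG JZ Z ZG ZG ZG JZ ZG JZ Z ZG ZG ZG JZ ZG JZ ZG JZ Z ZG, which concatenate to the answer.

ZGJZZZGZGZGJZZGJZZZGZGZGJZZGJZZGJZZZG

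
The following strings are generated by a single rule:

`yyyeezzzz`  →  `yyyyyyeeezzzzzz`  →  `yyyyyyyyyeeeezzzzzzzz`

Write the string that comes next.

yyyyyyyyyyyyeeeeezzzzzzzzzz

The n-th term is 3n y's then n+1 e's then 2n+2 z's (n = 1, 2, …).
At n = 4 the blocks have lengths 12, 5, 10.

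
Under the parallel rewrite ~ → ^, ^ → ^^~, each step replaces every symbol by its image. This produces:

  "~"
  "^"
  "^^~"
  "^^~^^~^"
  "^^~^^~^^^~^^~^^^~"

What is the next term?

Applying the rule to each of the 17 symbols of ^^~^^~^^^~^^~^^^~ gives the pieces ^^~ ^^~ ^ ^^~ ^^~ ^ ^^~ ^^~ ^^~ ^ ^^~ ^^~ ^ ^^~ ^^~ ^^~ ^, which concatenate to the answer.

^^~^^~^^^~^^~^^^~^^~^^~^^^~^^~^^^~^^~^^~^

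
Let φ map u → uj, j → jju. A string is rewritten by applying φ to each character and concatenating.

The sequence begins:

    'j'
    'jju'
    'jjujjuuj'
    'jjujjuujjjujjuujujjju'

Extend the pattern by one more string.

jjujjuujjjujjuujujjjujjujjuujjjujjuujujjjuujjjujjujjuuj

Replace each of the 21 characters of jjujjuujjjujjuujujjju in place — jju jju uj jju jju uj uj jju jju jju uj jju jju uj uj jju uj jju jju jju uj — and concatenate.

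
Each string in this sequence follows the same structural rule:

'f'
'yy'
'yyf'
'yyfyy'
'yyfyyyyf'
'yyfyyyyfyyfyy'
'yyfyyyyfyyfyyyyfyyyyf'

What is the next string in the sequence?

From term 3 onward, concatenate the last term with the second-to-last: yy·f = yyf, yyf·yy = yyfyy, …
Continuing: yyfyyyyfyyfyyyyfyyyyf · yyfyyyyfyyfyy gives term 8.

yyfyyyyfyyfyyyyfyyyyfyyfyyyyfyyfyy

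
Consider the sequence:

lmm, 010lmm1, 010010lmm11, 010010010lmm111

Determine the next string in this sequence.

Every step adds 010 to the front and 1 to the end of the previous string.
Applying this once more to 010010010lmm111:

010010010010lmm1111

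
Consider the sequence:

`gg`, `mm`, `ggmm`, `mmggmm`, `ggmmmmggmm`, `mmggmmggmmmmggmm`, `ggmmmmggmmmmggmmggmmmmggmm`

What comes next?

mmggmmggmmmmggmmggmmmmggmmmmggmmggmmmmggmm

This is a Fibonacci-style word recurrence s(k) = s(k−2)·s(k−1): e.g. gg·mm = ggmm.
The next term joins mmggmmggmmmmggmm and ggmmmmggmmmmggmmggmmmmggmm.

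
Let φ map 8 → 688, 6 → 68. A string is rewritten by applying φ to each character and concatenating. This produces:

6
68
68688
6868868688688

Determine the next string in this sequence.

6868868688688686886868868868688688

Applying the rule to each of the 13 symbols of 6868868688688 gives the pieces 68 688 68 688 688 68 688 68 688 688 68 688 688, which concatenate to the answer.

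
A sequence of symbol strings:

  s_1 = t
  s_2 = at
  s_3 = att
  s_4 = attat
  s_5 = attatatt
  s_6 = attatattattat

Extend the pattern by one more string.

attatattattatattatatt

This is a Fibonacci-style word recurrence s(k) = s(k−1)·s(k−2): e.g. at·t = att.
Continuing: attatattattat · attatatt gives term 7.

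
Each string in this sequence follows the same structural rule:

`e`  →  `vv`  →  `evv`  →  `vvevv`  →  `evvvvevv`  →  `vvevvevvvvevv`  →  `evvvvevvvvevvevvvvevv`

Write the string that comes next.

vvevvevvvvevvevvvvevvvvevvevvvvevv

From term 3 onward, concatenate the second-to-last term with the last: e·vv = evv, vv·evv = vvevv, …
The next term joins vvevvevvvvevv and evvvvevvvvevvevvvvevv.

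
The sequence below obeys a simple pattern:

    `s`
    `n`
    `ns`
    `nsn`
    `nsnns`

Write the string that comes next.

Each term (from the third on) is the previous term followed by the one before it: term 3 = n·s = ns.
The next term joins nsnns and nsn.

nsnnsnsn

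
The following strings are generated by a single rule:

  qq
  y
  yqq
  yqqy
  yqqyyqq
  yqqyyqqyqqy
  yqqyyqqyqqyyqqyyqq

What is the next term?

This is a Fibonacci-style word recurrence s(k) = s(k−1)·s(k−2): e.g. y·qq = yqq.
The next term joins yqqyyqqyqqyyqqyyqq and yqqyyqqyqqy.

yqqyyqqyqqyyqqyyqqyqqyyqqyqqy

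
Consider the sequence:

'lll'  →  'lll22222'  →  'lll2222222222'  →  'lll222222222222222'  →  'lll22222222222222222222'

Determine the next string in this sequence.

Every step adds 22222 to the end: s(k+1) = s(k)·22222.
One more step from lll22222222222222222222 gives the answer.

lll2222222222222222222222222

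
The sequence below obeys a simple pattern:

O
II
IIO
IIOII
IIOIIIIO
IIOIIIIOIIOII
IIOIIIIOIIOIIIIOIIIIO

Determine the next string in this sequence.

Each term (from the third on) is the previous term followed by the one before it: term 3 = II·O = IIO.
Continuing: IIOIIIIOIIOIIIIOIIIIO · IIOIIIIOIIOII gives term 8.

IIOIIIIOIIOIIIIOIIIIOIIOIIIIOIIOII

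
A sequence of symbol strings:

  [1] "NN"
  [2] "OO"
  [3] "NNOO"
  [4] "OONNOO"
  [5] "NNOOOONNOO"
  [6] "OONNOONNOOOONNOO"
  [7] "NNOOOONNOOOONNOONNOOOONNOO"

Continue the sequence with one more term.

Each term (from the third on) is the two preceding terms concatenated in order: term 3 = NN·OO = NNOO.
So term 8 is OONNOONNOOOONNOO·NNOOOONNOOOONNOONNOOOONNOO.

OONNOONNOOOONNOONNOOOONNOOOONNOONNOOOONNOO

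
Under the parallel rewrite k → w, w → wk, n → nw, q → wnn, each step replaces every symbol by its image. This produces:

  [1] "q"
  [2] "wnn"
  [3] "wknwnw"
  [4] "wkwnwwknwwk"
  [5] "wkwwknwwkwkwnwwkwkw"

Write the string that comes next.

wkwwkwkwnwwkwkwwkwwknwwkwkwwkwwk

Replace each of the 19 characters of wkwwknwwkwkwnwwkwkw in place — wk w wk wk w nw wk wk w wk w wk nw wk wk w wk w wk — and concatenate.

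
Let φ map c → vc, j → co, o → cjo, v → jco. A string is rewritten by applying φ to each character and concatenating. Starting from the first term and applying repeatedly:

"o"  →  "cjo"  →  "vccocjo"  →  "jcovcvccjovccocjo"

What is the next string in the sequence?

Replace each of the 17 characters of jcovcvccjovccocjo in place — co vc cjo jco vc jco vc vc co cjo jco vc vc cjo vc co cjo — and concatenate.

covccjojcovcjcovcvccocjojcovcvccjovccocjo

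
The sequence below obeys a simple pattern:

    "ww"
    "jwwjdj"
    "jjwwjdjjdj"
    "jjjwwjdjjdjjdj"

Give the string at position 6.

Each term wraps the previous one in j on the left and jdj on the right.
From jjjwwjdjjdjjdj, 2 further steps: jjjwwjdjjdjjdj → jjjjwwjdjjdjjdjjdj → (answer).

jjjjjwwjdjjdjjdjjdjjdj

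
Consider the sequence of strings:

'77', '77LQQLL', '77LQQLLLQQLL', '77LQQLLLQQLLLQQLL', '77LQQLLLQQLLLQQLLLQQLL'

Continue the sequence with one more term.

77LQQLLLQQLLLQQLLLQQLLLQQLL

Every step adds LQQLL to the end: s(k+1) = s(k)·LQQLL.
One more step from 77LQQLLLQQLLLQQLLLQQLL gives the answer.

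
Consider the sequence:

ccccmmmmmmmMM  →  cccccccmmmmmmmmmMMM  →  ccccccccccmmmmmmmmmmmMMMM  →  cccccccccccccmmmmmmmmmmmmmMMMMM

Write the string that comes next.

ccccccccccccccccmmmmmmmmmmmmmmmMMMMMM

Reading off run lengths: c runs 4, 7, 10, 13; m runs 7, 9, 11, 13; M runs 2, 3, 4, 5 — each is linear in n, where the shown terms are n = 2, 3, 4, 5.
For the next term, n = 6, so the run lengths are 16, 15, 6.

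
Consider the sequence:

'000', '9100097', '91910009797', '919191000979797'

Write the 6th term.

s(k+1) = 91·s(k)·97, so each term gains 91 as a prefix and 97 as a suffix.
From 919191000979797, 2 further steps: 919191000979797 → 9191919100097979797 → (answer).

91919191910009797979797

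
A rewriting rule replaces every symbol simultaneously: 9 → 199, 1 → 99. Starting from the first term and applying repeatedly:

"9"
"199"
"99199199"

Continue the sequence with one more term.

1991999919919999199199

Rewriting each symbol of 99199199: 9→199, 9→199, 1→99, 9→199, 9→199, 1→99, 9→199, 9→199, which concatenates to 199 199 99 199 199 99 199 199.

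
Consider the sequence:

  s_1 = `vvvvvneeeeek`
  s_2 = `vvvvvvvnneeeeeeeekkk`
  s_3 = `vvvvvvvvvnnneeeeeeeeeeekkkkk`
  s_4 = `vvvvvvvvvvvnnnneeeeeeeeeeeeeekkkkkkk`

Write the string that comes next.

vvvvvvvvvvvvvnnnnneeeeeeeeeeeeeeeeekkkkkkkkk

Reading off run lengths: v runs 5, 7, 9, 11; n runs 1, 2, 3, 4; e runs 5, 8, 11, 14; k runs 1, 3, 5, 7 — each is linear in n (n = 1, 2, …).
At n = 5 the blocks have lengths 13, 5, 17, 9.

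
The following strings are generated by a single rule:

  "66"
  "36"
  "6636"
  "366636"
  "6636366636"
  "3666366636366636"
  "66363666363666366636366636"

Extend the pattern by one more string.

Each term (from the third on) is the two preceding terms concatenated in order: term 3 = 66·36 = 6636.
Continuing: 3666366636366636 · 66363666363666366636366636 gives term 8.

366636663636663666363666363666366636366636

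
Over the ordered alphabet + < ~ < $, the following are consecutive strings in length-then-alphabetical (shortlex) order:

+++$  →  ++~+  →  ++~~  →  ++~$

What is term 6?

Stepping forward 2 times from ++~$: ++~$ → ++$+, then the target.

++$~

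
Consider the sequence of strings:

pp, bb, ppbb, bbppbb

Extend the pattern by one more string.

This is a Fibonacci-style word recurrence s(k) = s(k−2)·s(k−1): e.g. pp·bb = ppbb.
So term 5 is ppbb·bbppbb.

ppbbbbppbb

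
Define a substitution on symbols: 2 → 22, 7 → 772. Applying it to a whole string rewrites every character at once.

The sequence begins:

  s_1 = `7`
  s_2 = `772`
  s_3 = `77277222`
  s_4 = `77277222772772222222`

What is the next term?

Rewriting the 20 symbols of 77277222772772222222 one by one yields 772 772 22 772 772 22 22 22 772 772 22 772 772 22 22 22 22 22 22 22; concatenated:

772772227727722222227727722277277222222222222222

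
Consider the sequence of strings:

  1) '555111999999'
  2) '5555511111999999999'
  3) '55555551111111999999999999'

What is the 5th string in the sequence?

Each string has the form 5^{2n+1} 1^{2n+1} 9^{3n+3} (n = 1, 2, …).
At n = 5 the blocks have lengths 11, 11, 18.

5555555555511111111111999999999999999999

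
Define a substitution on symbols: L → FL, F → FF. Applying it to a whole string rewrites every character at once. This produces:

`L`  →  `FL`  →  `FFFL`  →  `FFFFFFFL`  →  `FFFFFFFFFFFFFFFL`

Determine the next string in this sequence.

Applying the rule to each of the 16 symbols of FFFFFFFFFFFFFFFL gives the pieces FF FF FF FF FF FF FF FF FF FF FF FF FF FF FF FL, which concatenate to the answer.

FFFFFFFFFFFFFFFFFFFFFFFFFFFFFFFL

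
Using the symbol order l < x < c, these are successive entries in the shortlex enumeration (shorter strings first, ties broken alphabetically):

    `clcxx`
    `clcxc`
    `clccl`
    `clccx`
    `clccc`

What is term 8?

Stepping forward 3 times from clccc: clccc → cxlll → cxllx, then the target.

cxllc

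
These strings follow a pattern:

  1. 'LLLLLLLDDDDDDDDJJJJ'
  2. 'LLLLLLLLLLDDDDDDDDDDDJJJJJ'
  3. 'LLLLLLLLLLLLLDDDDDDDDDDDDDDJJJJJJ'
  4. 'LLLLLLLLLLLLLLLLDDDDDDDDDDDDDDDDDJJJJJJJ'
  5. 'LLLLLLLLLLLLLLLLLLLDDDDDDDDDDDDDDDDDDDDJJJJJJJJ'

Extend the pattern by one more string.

LLLLLLLLLLLLLLLLLLLLLLDDDDDDDDDDDDDDDDDDDDDDDJJJJJJJJJ

Each string has the form L^{3n+1} D^{3n+2} J^{n+2}, where the shown terms are n = 2, 3, 4, 5, 6.
Setting n = 7 gives 22, 23, 9 characters in each block.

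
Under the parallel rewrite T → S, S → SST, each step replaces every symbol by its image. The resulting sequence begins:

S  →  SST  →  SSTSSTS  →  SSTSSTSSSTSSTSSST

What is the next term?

Rewriting the 17 symbols of SSTSSTSSSTSSTSSST one by one yields SST SST S SST SST S SST SST SST S SST SST S SST SST SST S; concatenated:

SSTSSTSSSTSSTSSSTSSTSSTSSSTSSTSSSTSSTSSTS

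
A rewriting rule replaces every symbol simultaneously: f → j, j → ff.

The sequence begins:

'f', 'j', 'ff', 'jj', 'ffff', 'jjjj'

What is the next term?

ffffffff

Rewriting each symbol of jjjj: j→ff, j→ff, j→ff, j→ff, which concatenates to ff ff ff ff.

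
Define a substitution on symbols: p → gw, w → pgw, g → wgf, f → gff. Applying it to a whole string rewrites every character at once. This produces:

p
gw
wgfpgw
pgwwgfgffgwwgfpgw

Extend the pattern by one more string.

Applying the rule to each of the 17 symbols of pgwwgfgffgwwgfpgw gives the pieces gw wgf pgw pgw wgf gff wgf gff gff wgf pgw pgw wgf gff gw wgf pgw, which concatenate to the answer.

gwwgfpgwpgwwgfgffwgfgffgffwgfpgwpgwwgfgffgwwgfpgw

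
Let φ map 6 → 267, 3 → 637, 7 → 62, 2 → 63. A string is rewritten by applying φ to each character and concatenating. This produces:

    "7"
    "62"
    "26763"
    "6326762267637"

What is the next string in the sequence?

267637632676226763632676226763762

Replace each of the 13 characters of 6326762267637 in place — 267 637 63 267 62 267 63 63 267 62 267 637 62 — and concatenate.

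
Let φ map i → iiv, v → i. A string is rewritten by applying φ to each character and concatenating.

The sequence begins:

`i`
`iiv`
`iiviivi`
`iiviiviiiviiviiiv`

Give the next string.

φ(iiviiviiiviiviiiv) expands symbol-by-symbol to iiv iiv i iiv iiv i iiv iiv iiv i iiv iiv i iiv iiv iiv i; joining the 17 pieces gives the next term.

iiviiviiiviiviiiviiviiviiiviiviiiviiviivi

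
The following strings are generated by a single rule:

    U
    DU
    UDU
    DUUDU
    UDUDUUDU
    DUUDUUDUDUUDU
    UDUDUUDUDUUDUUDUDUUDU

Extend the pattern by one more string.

Each term (from the third on) is the two preceding terms concatenated in order: term 3 = U·DU = UDU.
Continuing: DUUDUUDUDUUDU · UDUDUUDUDUUDUUDUDUUDU gives term 8.

DUUDUUDUDUUDUUDUDUUDUDUUDUUDUDUUDU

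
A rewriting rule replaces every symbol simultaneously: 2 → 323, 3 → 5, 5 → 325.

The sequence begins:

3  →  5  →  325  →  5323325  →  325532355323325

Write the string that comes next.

532332532553235325325532355323325

Replace each of the 15 characters of 325532355323325 in place — 5 323 325 325 5 323 5 325 325 5 323 5 5 323 325 — and concatenate.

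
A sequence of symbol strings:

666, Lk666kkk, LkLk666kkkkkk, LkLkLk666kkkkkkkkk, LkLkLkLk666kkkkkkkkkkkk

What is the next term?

s(k+1) = Lk·s(k)·kkk, so each term gains Lk as a prefix and kkk as a suffix.
Applying this once more to LkLkLkLk666kkkkkkkkkkkk:

LkLkLkLkLk666kkkkkkkkkkkkkkk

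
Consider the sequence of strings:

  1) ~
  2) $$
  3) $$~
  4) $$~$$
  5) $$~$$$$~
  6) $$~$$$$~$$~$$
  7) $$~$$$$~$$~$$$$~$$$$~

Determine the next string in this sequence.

Each term (from the third on) is the previous term followed by the one before it: term 3 = $$·~ = $$~.
So term 8 is $$~$$$$~$$~$$$$~$$$$~·$$~$$$$~$$~$$.

$$~$$$$~$$~$$$$~$$$$~$$~$$$$~$$~$$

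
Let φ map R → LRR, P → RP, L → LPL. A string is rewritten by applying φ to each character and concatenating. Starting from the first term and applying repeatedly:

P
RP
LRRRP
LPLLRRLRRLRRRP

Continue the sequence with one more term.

Rewriting the 14 symbols of LPLLRRLRRLRRRP one by one yields LPL RP LPL LPL LRR LRR LPL LRR LRR LPL LRR LRR LRR RP; concatenated:

LPLRPLPLLPLLRRLRRLPLLRRLRRLPLLRRLRRLRRRP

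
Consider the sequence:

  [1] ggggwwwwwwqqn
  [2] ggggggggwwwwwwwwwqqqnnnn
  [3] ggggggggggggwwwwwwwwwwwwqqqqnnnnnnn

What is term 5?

ggggggggggggggggggggwwwwwwwwwwwwwwwwwwqqqqqqnnnnnnnnnnnnn

The n-th term is 4n g's then 3n+3 w's then n+1 q's then 3n-2 n's (n = 1, 2, …).
For term 5, n = 5, so the run lengths are 20, 18, 6, 13.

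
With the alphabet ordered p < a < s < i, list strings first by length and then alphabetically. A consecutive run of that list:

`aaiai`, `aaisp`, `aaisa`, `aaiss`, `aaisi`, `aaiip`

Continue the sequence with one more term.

The successor of aaiip increments the rightmost position that isn't already i and resets every position after it to p.

aaiia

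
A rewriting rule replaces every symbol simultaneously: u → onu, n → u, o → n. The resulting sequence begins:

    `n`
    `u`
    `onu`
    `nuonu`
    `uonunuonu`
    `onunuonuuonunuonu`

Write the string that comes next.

nuonuuonunuonuonunuonuuonunuonu

φ(onunuonuuonunuonu) expands symbol-by-symbol to n u onu u onu n u onu onu n u onu u onu n u onu; joining the 17 pieces gives the next term.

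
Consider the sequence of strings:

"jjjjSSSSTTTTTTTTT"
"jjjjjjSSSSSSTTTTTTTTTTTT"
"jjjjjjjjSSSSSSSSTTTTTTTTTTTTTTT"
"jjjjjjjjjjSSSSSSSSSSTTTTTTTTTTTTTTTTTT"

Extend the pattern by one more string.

Term n consists of 2n-2 j's, followed by 2n-2 S's, followed by 3n T's, where the shown terms are n = 3, 4, 5, 6.
For the next term, n = 7, so the run lengths are 12, 12, 21.

jjjjjjjjjjjjSSSSSSSSSSSSTTTTTTTTTTTTTTTTTTTTT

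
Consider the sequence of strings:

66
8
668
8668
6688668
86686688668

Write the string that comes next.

From term 3 onward, concatenate the second-to-last term with the last: 66·8 = 668, 8·668 = 8668, …
So term 7 is 6688668·86686688668.

668866886686688668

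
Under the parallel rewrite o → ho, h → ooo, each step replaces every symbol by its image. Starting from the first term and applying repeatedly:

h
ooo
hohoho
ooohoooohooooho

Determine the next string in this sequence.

Rewriting the 15 symbols of ooohoooohooooho one by one yields ho ho ho ooo ho ho ho ho ooo ho ho ho ho ooo ho; concatenated:

hohohoooohohohohoooohohohohooooho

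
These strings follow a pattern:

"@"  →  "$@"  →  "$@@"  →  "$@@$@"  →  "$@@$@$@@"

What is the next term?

This is a Fibonacci-style word recurrence s(k) = s(k−1)·s(k−2): e.g. $@·@ = $@@.
The next term joins $@@$@$@@ and $@@$@.

$@@$@$@@$@@$@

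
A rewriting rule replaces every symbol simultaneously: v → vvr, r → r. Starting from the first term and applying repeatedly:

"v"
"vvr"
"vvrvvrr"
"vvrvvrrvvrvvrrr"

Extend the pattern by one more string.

φ(vvrvvrrvvrvvrrr) expands symbol-by-symbol to vvr vvr r vvr vvr r r vvr vvr r vvr vvr r r r; joining the 15 pieces gives the next term.

vvrvvrrvvrvvrrrvvrvvrrvvrvvrrrr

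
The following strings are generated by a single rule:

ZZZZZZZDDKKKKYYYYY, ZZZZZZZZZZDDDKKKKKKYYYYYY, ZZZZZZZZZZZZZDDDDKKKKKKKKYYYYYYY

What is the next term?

The n-th term is 3n+1 Z's then n D's then 2n K's then n+3 Y's, where the shown terms are n = 2, 3, 4.
Setting n = 5 gives 16, 5, 10, 8 characters in each block.

ZZZZZZZZZZZZZZZZDDDDDKKKKKKKKKKYYYYYYYY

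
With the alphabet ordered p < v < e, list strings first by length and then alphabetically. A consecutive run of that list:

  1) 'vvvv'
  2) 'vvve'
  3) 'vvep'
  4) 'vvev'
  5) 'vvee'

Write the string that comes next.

Treat vvee as a base-3 numeral over the given alphabet and add one, carrying through any trailing e's.

vepp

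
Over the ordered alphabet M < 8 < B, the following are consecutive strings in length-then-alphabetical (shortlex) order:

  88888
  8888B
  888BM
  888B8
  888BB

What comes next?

88BMM

Find the rightmost character of 888BB below B, bump it to the next letter, and reset everything to its right to M.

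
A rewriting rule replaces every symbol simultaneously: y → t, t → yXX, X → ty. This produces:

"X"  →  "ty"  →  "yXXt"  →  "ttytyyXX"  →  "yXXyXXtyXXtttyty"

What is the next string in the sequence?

ttytyttytyyXXttytyyXXyXXyXXtyXXt

Applying the rule to each of the 16 symbols of yXXyXXtyXXtttyty gives the pieces t ty ty t ty ty yXX t ty ty yXX yXX yXX t yXX t, which concatenate to the answer.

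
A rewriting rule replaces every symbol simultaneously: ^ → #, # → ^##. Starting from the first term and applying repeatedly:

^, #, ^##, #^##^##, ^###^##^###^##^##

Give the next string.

#^##^##^###^##^###^##^##^###^##^###^##^##

Replace each of the 17 characters of ^###^##^###^##^## in place — # ^## ^## ^## # ^## ^## # ^## ^## ^## # ^## ^## # ^## ^## — and concatenate.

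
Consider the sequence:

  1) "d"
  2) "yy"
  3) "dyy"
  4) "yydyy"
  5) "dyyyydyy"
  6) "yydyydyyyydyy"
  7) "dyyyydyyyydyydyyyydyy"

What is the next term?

yydyydyyyydyydyyyydyyyydyydyyyydyy

This is a Fibonacci-style word recurrence s(k) = s(k−2)·s(k−1): e.g. d·yy = dyy.
Continuing: yydyydyyyydyy · dyyyydyyyydyydyyyydyy gives term 8.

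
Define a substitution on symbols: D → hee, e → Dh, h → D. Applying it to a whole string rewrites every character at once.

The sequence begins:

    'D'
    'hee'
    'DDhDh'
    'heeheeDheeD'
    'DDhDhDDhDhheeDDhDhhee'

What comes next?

heeheeDheeDheeheeDheeDDDhDhheeheeDheeDDDhDh

Replace each of the 21 characters of DDhDhDDhDhheeDDhDhhee in place — hee hee D hee D hee hee D hee D D Dh Dh hee hee D hee D D Dh Dh — and concatenate.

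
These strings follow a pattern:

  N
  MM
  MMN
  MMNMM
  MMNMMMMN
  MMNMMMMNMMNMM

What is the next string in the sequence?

Each term (from the third on) is the previous term followed by the one before it: term 3 = MM·N = MMN.
Continuing: MMNMMMMNMMNMM · MMNMMMMN gives term 7.

MMNMMMMNMMNMMMMNMMMMN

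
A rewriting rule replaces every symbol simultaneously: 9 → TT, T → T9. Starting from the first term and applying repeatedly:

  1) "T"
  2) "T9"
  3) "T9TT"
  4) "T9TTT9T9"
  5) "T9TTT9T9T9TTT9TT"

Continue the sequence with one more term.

T9TTT9T9T9TTT9TTT9TTT9T9T9TTT9T9

Applying the rule to each of the 16 symbols of T9TTT9T9T9TTT9TT gives the pieces T9 TT T9 T9 T9 TT T9 TT T9 TT T9 T9 T9 TT T9 T9, which concatenate to the answer.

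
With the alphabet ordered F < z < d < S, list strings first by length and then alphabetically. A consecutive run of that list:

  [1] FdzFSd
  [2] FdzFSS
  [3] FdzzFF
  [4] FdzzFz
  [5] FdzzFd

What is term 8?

Stepping forward 3 times from FdzzFd: FdzzFd → FdzzFS → FdzzzF, then the target.

Fdzzzz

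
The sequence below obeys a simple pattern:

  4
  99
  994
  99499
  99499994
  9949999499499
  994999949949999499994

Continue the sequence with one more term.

9949999499499994999949949999499499

This is a Fibonacci-style word recurrence s(k) = s(k−1)·s(k−2): e.g. 99·4 = 994.
So term 8 is 994999949949999499994·9949999499499.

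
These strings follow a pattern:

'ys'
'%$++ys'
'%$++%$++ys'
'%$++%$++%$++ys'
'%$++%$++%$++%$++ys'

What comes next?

The strings grow by a fixed prefix %$++ each time.
One more step from %$++%$++%$++%$++ys gives the answer.

%$++%$++%$++%$++%$++ys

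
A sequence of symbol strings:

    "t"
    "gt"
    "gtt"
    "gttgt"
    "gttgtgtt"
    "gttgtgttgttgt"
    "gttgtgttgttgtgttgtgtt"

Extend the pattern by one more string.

Each term (from the third on) is the previous term followed by the one before it: term 3 = gt·t = gtt.
Continuing: gttgtgttgttgtgttgtgtt · gttgtgttgttgt gives term 8.

gttgtgttgttgtgttgtgttgttgtgttgttgt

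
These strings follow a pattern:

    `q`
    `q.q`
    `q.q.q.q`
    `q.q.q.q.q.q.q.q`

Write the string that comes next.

Each string is two copies of the previous one joined by '.'.
So the next term is two copies of q.q.q.q.q.q.q.q with '.' between the halves.

q.q.q.q.q.q.q.q.q.q.q.q.q.q.q.q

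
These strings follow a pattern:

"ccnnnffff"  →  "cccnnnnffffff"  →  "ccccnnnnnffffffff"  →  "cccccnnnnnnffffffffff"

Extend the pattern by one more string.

The n-th term is n c's then n+1 n's then 2n f's, where the shown terms are n = 2, 3, 4, 5.
At n = 6 the blocks have lengths 6, 7, 12.

ccccccnnnnnnnffffffffffff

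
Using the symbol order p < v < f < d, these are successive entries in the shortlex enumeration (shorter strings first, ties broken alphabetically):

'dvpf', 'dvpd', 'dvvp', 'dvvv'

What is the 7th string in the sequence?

dvfp

Stepping forward 3 times from dvvv: dvvv → dvvf → dvvd, then the target.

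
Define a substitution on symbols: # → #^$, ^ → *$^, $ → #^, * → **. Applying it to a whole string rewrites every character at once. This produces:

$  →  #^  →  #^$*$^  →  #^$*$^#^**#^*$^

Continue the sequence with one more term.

φ(#^$*$^#^**#^*$^) expands symbol-by-symbol to #^$ *$^ #^ ** #^ *$^ #^$ *$^ ** ** #^$ *$^ ** #^ *$^; joining the 15 pieces gives the next term.

#^$*$^#^**#^*$^#^$*$^****#^$*$^**#^*$^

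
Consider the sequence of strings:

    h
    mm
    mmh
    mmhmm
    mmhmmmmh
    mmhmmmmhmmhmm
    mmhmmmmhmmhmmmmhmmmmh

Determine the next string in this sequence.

From term 3 onward, concatenate the last term with the second-to-last: mm·h = mmh, mmh·mm = mmhmm, …
So term 8 is mmhmmmmhmmhmmmmhmmmmh·mmhmmmmhmmhmm.

mmhmmmmhmmhmmmmhmmmmhmmhmmmmhmmhmm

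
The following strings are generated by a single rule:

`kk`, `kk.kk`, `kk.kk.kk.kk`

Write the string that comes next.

s(k+1) = s(k)·.·s(k) — each term doubles the last with '.' between the halves.
Doubling kk.kk.kk.kk with '.' between the halves:

kk.kk.kk.kk.kk.kk.kk.kk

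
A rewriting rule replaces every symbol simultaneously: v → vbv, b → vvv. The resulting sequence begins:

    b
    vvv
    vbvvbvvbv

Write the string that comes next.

vbvvvvvbvvbvvvvvbvvbvvvvvbv

Expanding vbvvbvvbv: v→vbv, b→vvv, v→vbv, v→vbv, b→vvv, v→vbv, v→vbv, b→vvv, v→vbv. Concatenated: vbv vvv vbv vbv vvv vbv vbv vvv vbv.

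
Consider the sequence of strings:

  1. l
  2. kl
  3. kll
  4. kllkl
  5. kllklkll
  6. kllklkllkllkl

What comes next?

kllklkllkllklkllklkll

Each term (from the third on) is the previous term followed by the one before it: term 3 = kl·l = kll.
So term 7 is kllklkllkllkl·kllklkll.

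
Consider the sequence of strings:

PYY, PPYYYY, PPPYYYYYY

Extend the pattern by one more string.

PPPPYYYYYYYY

Each string has the form P^{n} Y^{2n} (n = 1, 2, …).
For the next term, n = 4, so the run lengths are 4, 8.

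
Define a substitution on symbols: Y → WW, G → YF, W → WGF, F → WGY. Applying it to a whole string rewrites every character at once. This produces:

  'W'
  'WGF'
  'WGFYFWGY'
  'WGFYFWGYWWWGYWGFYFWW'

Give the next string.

Applying the rule to each of the 20 symbols of WGFYFWGYWWWGYWGFYFWW gives the pieces WGF YF WGY WW WGY WGF YF WW WGF WGF WGF YF WW WGF YF WGY WW WGY WGF WGF, which concatenate to the answer.

WGFYFWGYWWWGYWGFYFWWWGFWGFWGFYFWWWGFYFWGYWWWGYWGFWGF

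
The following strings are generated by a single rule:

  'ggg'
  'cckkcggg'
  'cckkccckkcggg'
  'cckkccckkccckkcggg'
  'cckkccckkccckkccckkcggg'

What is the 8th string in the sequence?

cckkccckkccckkccckkccckkccckkccckkcggg

Each term is the previous one with cckkc prepended.
From cckkccckkccckkccckkcggg, 3 further steps: cckkccckkccckkccckkcggg → cckkccckkccckkccckkccckkcggg → cckkccckkccckkccckkccckkccckkcggg → (answer).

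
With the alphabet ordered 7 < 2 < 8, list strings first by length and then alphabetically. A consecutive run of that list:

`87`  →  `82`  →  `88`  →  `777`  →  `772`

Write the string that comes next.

Treat 772 as a base-3 numeral over the given alphabet and add one, carrying through any trailing 8's.

778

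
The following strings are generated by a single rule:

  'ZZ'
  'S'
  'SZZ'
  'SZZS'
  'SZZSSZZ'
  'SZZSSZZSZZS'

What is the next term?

SZZSSZZSZZSSZZSSZZ

From term 3 onward, concatenate the last term with the second-to-last: S·ZZ = SZZ, SZZ·S = SZZS, …
So term 7 is SZZSSZZSZZS·SZZSSZZ.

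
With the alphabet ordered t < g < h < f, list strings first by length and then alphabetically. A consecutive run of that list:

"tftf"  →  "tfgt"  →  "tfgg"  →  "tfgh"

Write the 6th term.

Advancing 2 positions from tfgh through tfgh → tfgf reaches term 6.

tfht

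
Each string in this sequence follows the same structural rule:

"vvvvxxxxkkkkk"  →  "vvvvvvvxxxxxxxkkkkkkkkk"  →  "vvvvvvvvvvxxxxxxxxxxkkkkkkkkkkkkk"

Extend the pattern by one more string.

Each string has the form v^{3n+1} x^{3n+1} k^{4n+1} (n = 1, 2, …).
At n = 4 the blocks have lengths 13, 13, 17.

vvvvvvvvvvvvvxxxxxxxxxxxxxkkkkkkkkkkkkkkkkk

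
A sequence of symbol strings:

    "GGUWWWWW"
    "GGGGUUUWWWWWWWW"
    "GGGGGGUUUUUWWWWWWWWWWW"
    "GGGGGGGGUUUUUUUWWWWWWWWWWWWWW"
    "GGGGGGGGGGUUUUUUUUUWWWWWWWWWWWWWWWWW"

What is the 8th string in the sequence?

GGGGGGGGGGGGGGGGUUUUUUUUUUUUUUUWWWWWWWWWWWWWWWWWWWWWWWWWW

Term n consists of 2n G's, followed by 2n-1 U's, followed by 3n+2 W's (n = 1, 2, …).
Setting n = 8 gives 16, 15, 26 characters in each block.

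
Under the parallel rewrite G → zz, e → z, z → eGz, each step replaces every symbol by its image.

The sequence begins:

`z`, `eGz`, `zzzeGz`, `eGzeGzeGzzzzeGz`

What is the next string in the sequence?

Replace each of the 15 characters of eGzeGzeGzzzzeGz in place — z zz eGz z zz eGz z zz eGz eGz eGz eGz z zz eGz — and concatenate.

zzzeGzzzzeGzzzzeGzeGzeGzeGzzzzeGz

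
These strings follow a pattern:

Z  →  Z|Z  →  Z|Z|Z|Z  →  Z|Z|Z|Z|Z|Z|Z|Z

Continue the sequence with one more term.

Each string is two copies of the previous one joined by '|'.
So the next term is two copies of Z|Z|Z|Z|Z|Z|Z|Z with '|' between the halves.

Z|Z|Z|Z|Z|Z|Z|Z|Z|Z|Z|Z|Z|Z|Z|Z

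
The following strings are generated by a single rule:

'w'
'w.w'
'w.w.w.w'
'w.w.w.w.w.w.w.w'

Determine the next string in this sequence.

w.w.w.w.w.w.w.w.w.w.w.w.w.w.w.w

s(k+1) = s(k)·.·s(k) — each term doubles the last with '.' between the halves.
So the next term is two copies of w.w.w.w.w.w.w.w with '.' between the halves.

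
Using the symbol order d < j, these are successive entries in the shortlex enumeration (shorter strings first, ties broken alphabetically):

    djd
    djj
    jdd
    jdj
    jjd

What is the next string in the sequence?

The successor of jjd increments the rightmost position that isn't already j and resets every position after it to d.

jjj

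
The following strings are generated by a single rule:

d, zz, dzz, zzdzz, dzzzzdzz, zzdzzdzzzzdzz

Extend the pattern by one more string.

dzzzzdzzzzdzzdzzzzdzz

Each term (from the third on) is the two preceding terms concatenated in order: term 3 = d·zz = dzz.
The next term joins dzzzzdzz and zzdzzdzzzzdzz.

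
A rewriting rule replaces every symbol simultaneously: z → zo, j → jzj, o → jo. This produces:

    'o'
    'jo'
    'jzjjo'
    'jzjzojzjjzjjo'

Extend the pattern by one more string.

φ(jzjzojzjjzjjo) expands symbol-by-symbol to jzj zo jzj zo jo jzj zo jzj jzj zo jzj jzj jo; joining the 13 pieces gives the next term.

jzjzojzjzojojzjzojzjjzjzojzjjzjjo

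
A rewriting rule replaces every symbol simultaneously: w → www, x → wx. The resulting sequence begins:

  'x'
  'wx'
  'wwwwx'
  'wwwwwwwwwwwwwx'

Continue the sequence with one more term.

wwwwwwwwwwwwwwwwwwwwwwwwwwwwwwwwwwwwwwwwx

φ(wwwwwwwwwwwwwx) expands symbol-by-symbol to www www www www www www www www www www www www www wx; joining the 14 pieces gives the next term.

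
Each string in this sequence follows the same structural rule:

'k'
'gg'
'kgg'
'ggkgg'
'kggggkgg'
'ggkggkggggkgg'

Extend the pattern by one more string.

From term 3 onward, concatenate the second-to-last term with the last: k·gg = kgg, gg·kgg = ggkgg, …
So term 7 is kggggkgg·ggkggkggggkgg.

kggggkggggkggkggggkgg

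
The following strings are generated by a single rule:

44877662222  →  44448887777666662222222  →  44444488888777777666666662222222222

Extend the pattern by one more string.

44444444888888877777777666666666662222222222222

The n-th term is 2n 4's then 2n-1 8's then 2n 7's then 3n-1 6's then 3n+1 2's (n = 1, 2, …).
At n = 4 the blocks have lengths 8, 7, 8, 11, 13.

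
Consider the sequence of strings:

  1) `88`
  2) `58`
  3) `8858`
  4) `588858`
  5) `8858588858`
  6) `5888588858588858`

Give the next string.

88585888585888588858588858

This is a Fibonacci-style word recurrence s(k) = s(k−2)·s(k−1): e.g. 88·58 = 8858.
The next term joins 8858588858 and 5888588858588858.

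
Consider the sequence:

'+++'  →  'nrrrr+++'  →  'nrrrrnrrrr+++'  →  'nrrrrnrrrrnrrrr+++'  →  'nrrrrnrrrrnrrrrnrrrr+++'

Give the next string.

nrrrrnrrrrnrrrrnrrrrnrrrr+++

Every step adds nrrrr at the front: s(k+1) = nrrrr·s(k).
So the next term is nrrrr·nrrrrnrrrrnrrrrnrrrr+++.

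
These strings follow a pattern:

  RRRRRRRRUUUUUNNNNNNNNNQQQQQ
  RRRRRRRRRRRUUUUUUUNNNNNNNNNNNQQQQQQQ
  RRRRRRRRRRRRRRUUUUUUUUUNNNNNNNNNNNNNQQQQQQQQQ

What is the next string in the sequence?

Reading off run lengths: R runs 8, 11, 14; U runs 5, 7, 9; N runs 9, 11, 13; Q runs 5, 7, 9 — each is linear in n, where the shown terms are n = 3, 4, 5.
At n = 6 the blocks have lengths 17, 11, 15, 11.

RRRRRRRRRRRRRRRRRUUUUUUUUUUUNNNNNNNNNNNNNNNQQQQQQQQQQQ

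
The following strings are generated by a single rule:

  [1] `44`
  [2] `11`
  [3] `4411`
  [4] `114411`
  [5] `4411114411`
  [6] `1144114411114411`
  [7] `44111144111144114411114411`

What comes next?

From term 3 onward, concatenate the second-to-last term with the last: 44·11 = 4411, 11·4411 = 114411, …
So term 8 is 1144114411114411·44111144111144114411114411.

114411441111441144111144111144114411114411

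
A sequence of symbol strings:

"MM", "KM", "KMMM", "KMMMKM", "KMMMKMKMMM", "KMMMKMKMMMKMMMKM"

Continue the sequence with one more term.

KMMMKMKMMMKMMMKMKMMMKMKMMM

From term 3 onward, concatenate the last term with the second-to-last: KM·MM = KMMM, KMMM·KM = KMMMKM, …
So term 7 is KMMMKMKMMMKMMMKM·KMMMKMKMMM.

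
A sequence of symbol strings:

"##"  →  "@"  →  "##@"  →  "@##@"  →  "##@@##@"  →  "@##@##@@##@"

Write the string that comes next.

Each term (from the third on) is the two preceding terms concatenated in order: term 3 = ##·@ = ##@.
The next term joins ##@@##@ and @##@##@@##@.

##@@##@@##@##@@##@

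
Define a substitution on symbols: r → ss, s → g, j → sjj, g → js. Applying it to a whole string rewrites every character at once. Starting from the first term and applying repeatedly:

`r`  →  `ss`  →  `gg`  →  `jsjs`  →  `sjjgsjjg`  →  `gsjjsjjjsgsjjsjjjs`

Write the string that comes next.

jsgsjjsjjgsjjsjjsjjgjsgsjjsjjgsjjsjjsjjg

φ(gsjjsjjjsgsjjsjjjs) expands symbol-by-symbol to js g sjj sjj g sjj sjj sjj g js g sjj sjj g sjj sjj sjj g; joining the 18 pieces gives the next term.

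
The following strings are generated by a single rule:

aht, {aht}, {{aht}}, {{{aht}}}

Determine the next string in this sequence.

Each term wraps the previous one in { on the left and } on the right.
So the next term is {·{{{aht}}}·}.

{{{{aht}}}}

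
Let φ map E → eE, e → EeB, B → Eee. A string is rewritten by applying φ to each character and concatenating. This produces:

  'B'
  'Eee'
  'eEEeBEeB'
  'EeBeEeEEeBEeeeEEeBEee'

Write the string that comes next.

Rewriting the 21 symbols of EeBeEeEEeBEeeeEEeBEee one by one yields eE EeB Eee EeB eE EeB eE eE EeB Eee eE EeB EeB EeB eE eE EeB Eee eE EeB EeB; concatenated:

eEEeBEeeEeBeEEeBeEeEEeBEeeeEEeBEeBEeBeEeEEeBEeeeEEeBEeB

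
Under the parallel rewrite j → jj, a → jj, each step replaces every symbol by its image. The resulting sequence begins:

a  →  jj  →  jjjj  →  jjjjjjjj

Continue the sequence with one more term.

Rewriting each symbol of jjjjjjjj: j→jj, j→jj, j→jj, j→jj, j→jj, j→jj, j→jj, j→jj, which concatenates to jj jj jj jj jj jj jj jj.

jjjjjjjjjjjjjjjj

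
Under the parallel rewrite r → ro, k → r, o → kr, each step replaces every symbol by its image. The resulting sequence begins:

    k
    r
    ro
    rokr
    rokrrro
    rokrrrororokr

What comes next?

φ(rokrrrororokr) expands symbol-by-symbol to ro kr r ro ro ro kr ro kr ro kr r ro; joining the 13 pieces gives the next term.

rokrrrororokrrokrrokrrro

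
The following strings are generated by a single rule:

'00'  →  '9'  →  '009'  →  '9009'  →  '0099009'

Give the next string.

From term 3 onward, concatenate the second-to-last term with the last: 00·9 = 009, 9·009 = 9009, …
The next term joins 9009 and 0099009.

90090099009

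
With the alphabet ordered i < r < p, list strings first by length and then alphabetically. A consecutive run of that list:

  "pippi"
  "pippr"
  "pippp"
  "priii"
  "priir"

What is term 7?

Stepping forward 2 times from priir: priir → priip, then the target.

priri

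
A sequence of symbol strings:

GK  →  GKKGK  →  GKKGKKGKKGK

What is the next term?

Every step duplicates the string with 'K' between the halves.
One more doubling of GKKGKKGKKGK gives the answer.

GKKGKKGKKGKKGKKGKKGKKGK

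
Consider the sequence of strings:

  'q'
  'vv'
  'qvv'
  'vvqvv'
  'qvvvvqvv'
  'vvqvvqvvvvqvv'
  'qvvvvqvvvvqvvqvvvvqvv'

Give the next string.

vvqvvqvvvvqvvqvvvvqvvvvqvvqvvvvqvv

This is a Fibonacci-style word recurrence s(k) = s(k−2)·s(k−1): e.g. q·vv = qvv.
So term 8 is vvqvvqvvvvqvv·qvvvvqvvvvqvvqvvvvqvv.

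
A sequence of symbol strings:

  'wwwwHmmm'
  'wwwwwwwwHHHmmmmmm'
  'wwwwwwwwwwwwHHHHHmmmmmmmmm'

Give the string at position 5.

Each string has the form w^{4n} H^{2n-1} m^{3n} (n = 1, 2, …).
For term 5, n = 5, so the run lengths are 20, 9, 15.

wwwwwwwwwwwwwwwwwwwwHHHHHHHHHmmmmmmmmmmmmmmm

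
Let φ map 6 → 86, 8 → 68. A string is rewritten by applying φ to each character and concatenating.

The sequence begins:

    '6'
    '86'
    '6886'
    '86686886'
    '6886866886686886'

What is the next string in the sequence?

86686886688686686886866886686886

Applying the rule to each of the 16 symbols of 6886866886686886 gives the pieces 86 68 68 86 68 86 86 68 68 86 86 68 86 68 68 86, which concatenate to the answer.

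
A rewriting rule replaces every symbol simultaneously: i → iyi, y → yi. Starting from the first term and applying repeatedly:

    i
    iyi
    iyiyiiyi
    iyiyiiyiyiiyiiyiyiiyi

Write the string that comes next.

Applying the rule to each of the 21 symbols of iyiyiiyiyiiyiiyiyiiyi gives the pieces iyi yi iyi yi iyi iyi yi iyi yi iyi iyi yi iyi iyi yi iyi yi iyi iyi yi iyi, which concatenate to the answer.

iyiyiiyiyiiyiiyiyiiyiyiiyiiyiyiiyiiyiyiiyiyiiyiiyiyiiyi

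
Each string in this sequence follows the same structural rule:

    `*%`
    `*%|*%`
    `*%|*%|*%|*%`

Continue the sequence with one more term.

*%|*%|*%|*%|*%|*%|*%|*%

s(k+1) = s(k)·|·s(k) — each term doubles the last with '|' between the halves.
One more doubling of *%|*%|*%|*% gives the answer.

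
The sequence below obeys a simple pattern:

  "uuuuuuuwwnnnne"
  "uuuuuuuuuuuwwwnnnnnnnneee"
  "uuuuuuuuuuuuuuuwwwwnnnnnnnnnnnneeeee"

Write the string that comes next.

uuuuuuuuuuuuuuuuuuuwwwwwnnnnnnnnnnnnnnnneeeeeee

Term n consists of 4n+3 u's, followed by n+1 w's, followed by 4n n's, followed by 2n-1 e's (n = 1, 2, …).
For the next term, n = 4, so the run lengths are 19, 5, 16, 7.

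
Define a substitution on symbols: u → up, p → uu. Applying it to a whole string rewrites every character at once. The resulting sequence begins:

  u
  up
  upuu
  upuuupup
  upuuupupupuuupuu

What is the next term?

Replace each of the 16 characters of upuuupupupuuupuu in place — up uu up up up uu up uu up uu up up up uu up up — and concatenate.

upuuupupupuuupuuupuuupupupuuupup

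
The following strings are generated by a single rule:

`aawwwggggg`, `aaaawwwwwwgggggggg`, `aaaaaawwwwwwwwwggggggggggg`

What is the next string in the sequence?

Term n consists of 2n a's, followed by 3n w's, followed by 3n+2 g's (n = 1, 2, …).
Setting n = 4 gives 8, 12, 14 characters in each block.

aaaaaaaawwwwwwwwwwwwgggggggggggggg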